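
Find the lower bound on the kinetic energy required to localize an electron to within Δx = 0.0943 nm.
1.071 eV

Localizing a particle requires giving it sufficient momentum uncertainty:

1. From uncertainty principle: Δp ≥ ℏ/(2Δx)
   Δp_min = (1.055e-34 J·s) / (2 × 9.430e-11 m)
   Δp_min = 5.592e-25 kg·m/s

2. This momentum uncertainty corresponds to kinetic energy:
   KE ≈ (Δp)²/(2m) = (5.592e-25)²/(2 × 9.109e-31 kg)
   KE = 1.716e-19 J = 1.071 eV

Tighter localization requires more energy.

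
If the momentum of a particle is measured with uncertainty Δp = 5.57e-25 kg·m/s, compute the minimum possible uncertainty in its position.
94.665 pm

Using the Heisenberg uncertainty principle:
ΔxΔp ≥ ℏ/2

The minimum uncertainty in position is:
Δx_min = ℏ/(2Δp)
Δx_min = (1.055e-34 J·s) / (2 × 5.570e-25 kg·m/s)
Δx_min = 9.467e-11 m = 94.665 pm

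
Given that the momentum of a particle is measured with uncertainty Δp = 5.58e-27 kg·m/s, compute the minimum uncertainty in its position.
9.450 nm

Using the Heisenberg uncertainty principle:
ΔxΔp ≥ ℏ/2

The minimum uncertainty in position is:
Δx_min = ℏ/(2Δp)
Δx_min = (1.055e-34 J·s) / (2 × 5.580e-27 kg·m/s)
Δx_min = 9.450e-09 m = 9.450 nm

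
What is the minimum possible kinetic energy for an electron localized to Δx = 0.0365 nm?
7.150 eV

Localizing a particle requires giving it sufficient momentum uncertainty:

1. From uncertainty principle: Δp ≥ ℏ/(2Δx)
   Δp_min = (1.055e-34 J·s) / (2 × 3.650e-11 m)
   Δp_min = 1.445e-24 kg·m/s

2. This momentum uncertainty corresponds to kinetic energy:
   KE ≈ (Δp)²/(2m) = (1.445e-24)²/(2 × 9.109e-31 kg)
   KE = 1.145e-18 J = 7.150 eV

Tighter localization requires more energy.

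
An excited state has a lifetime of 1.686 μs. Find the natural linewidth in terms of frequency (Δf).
47.199 kHz

Using the energy-time uncertainty principle and E = hf:
ΔEΔt ≥ ℏ/2
hΔf·Δt ≥ ℏ/2

The minimum frequency uncertainty is:
Δf = ℏ/(2hτ) = 1/(4πτ)
Δf = 1/(4π × 1.686e-06 s)
Δf = 4.720e+04 Hz = 47.199 kHz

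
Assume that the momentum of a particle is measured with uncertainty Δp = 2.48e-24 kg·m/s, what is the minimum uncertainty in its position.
21.262 pm

Using the Heisenberg uncertainty principle:
ΔxΔp ≥ ℏ/2

The minimum uncertainty in position is:
Δx_min = ℏ/(2Δp)
Δx_min = (1.055e-34 J·s) / (2 × 2.480e-24 kg·m/s)
Δx_min = 2.126e-11 m = 21.262 pm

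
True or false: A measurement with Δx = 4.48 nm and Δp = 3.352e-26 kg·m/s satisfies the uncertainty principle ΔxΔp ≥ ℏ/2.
Yes, it satisfies the uncertainty principle.

Calculate the product ΔxΔp:
ΔxΔp = (4.480e-09 m) × (3.352e-26 kg·m/s)
ΔxΔp = 1.502e-34 J·s

Compare to the minimum allowed value ℏ/2:
ℏ/2 = 5.273e-35 J·s

Since ΔxΔp = 1.502e-34 J·s ≥ 5.273e-35 J·s = ℏ/2,
the measurement satisfies the uncertainty principle.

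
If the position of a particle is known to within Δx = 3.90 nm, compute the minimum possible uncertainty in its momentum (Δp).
1.352 × 10^-26 kg·m/s

Using the Heisenberg uncertainty principle:
ΔxΔp ≥ ℏ/2

The minimum uncertainty in momentum is:
Δp_min = ℏ/(2Δx)
Δp_min = (1.055e-34 J·s) / (2 × 3.900e-09 m)
Δp_min = 1.352e-26 kg·m/s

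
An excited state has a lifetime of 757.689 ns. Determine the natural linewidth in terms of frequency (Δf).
105.027 kHz

Using the energy-time uncertainty principle and E = hf:
ΔEΔt ≥ ℏ/2
hΔf·Δt ≥ ℏ/2

The minimum frequency uncertainty is:
Δf = ℏ/(2hτ) = 1/(4πτ)
Δf = 1/(4π × 7.577e-07 s)
Δf = 1.050e+05 Hz = 105.027 kHz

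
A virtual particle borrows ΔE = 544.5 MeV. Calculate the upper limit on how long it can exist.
6.044 × 10^-25 s

Using the energy-time uncertainty principle:
ΔEΔt ≥ ℏ/2

For a virtual particle borrowing energy ΔE, the maximum lifetime is:
Δt_max = ℏ/(2ΔE)

Converting energy:
ΔE = 544.5 MeV = 8.724e-11 J

Δt_max = (1.055e-34 J·s) / (2 × 8.724e-11 J)
Δt_max = 6.044e-25 s = 6.044 × 10^-25 s

Virtual particles with higher borrowed energy exist for shorter times.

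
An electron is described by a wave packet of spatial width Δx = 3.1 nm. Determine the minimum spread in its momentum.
1.701 × 10^-26 kg·m/s

For a wave packet, the spatial width Δx and momentum spread Δp are related by the uncertainty principle:
ΔxΔp ≥ ℏ/2

The minimum momentum spread is:
Δp_min = ℏ/(2Δx)
Δp_min = (1.055e-34 J·s) / (2 × 3.100e-09 m)
Δp_min = 1.701e-26 kg·m/s

A wave packet cannot have both a well-defined position and well-defined momentum.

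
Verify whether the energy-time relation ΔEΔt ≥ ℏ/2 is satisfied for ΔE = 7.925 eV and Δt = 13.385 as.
No, it violates the uncertainty relation.

Calculate the product ΔEΔt:
ΔE = 7.925 eV = 1.270e-18 J
ΔEΔt = (1.270e-18 J) × (1.338e-17 s)
ΔEΔt = 1.700e-35 J·s

Compare to the minimum allowed value ℏ/2:
ℏ/2 = 5.273e-35 J·s

Since ΔEΔt = 1.700e-35 J·s < 5.273e-35 J·s = ℏ/2,
this violates the uncertainty relation.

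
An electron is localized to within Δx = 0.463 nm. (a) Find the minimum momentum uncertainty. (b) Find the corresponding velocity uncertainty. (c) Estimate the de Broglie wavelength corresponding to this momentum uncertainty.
(a) Δp_min = 1.139 × 10^-25 kg·m/s
(b) Δv_min = 125.019 km/s
(c) λ_dB = 5.818 nm

Step-by-step:

(a) From the uncertainty principle:
Δp_min = ℏ/(2Δx) = (1.055e-34 J·s)/(2 × 4.630e-10 m) = 1.139e-25 kg·m/s

(b) The velocity uncertainty:
Δv = Δp/m = (1.139e-25 kg·m/s)/(9.109e-31 kg) = 1.250e+05 m/s = 125.019 km/s

(c) The de Broglie wavelength for this momentum:
λ = h/p = (6.626e-34 J·s)/(1.139e-25 kg·m/s) = 5.818e-09 m = 5.818 nm

Note: The de Broglie wavelength is comparable to the localization size, as expected from wave-particle duality.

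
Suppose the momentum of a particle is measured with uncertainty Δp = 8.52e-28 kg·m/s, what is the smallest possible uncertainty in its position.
61.888 nm

Using the Heisenberg uncertainty principle:
ΔxΔp ≥ ℏ/2

The minimum uncertainty in position is:
Δx_min = ℏ/(2Δp)
Δx_min = (1.055e-34 J·s) / (2 × 8.520e-28 kg·m/s)
Δx_min = 6.189e-08 m = 61.888 nm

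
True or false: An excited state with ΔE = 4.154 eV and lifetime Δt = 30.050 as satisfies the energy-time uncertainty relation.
No, it violates the uncertainty relation.

Calculate the product ΔEΔt:
ΔE = 4.154 eV = 6.655e-19 J
ΔEΔt = (6.655e-19 J) × (3.005e-17 s)
ΔEΔt = 2.000e-35 J·s

Compare to the minimum allowed value ℏ/2:
ℏ/2 = 5.273e-35 J·s

Since ΔEΔt = 2.000e-35 J·s < 5.273e-35 J·s = ℏ/2,
this violates the uncertainty relation.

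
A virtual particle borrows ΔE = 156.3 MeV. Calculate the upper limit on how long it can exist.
2.106 ys

Using the energy-time uncertainty principle:
ΔEΔt ≥ ℏ/2

For a virtual particle borrowing energy ΔE, the maximum lifetime is:
Δt_max = ℏ/(2ΔE)

Converting energy:
ΔE = 156.3 MeV = 2.504e-11 J

Δt_max = (1.055e-34 J·s) / (2 × 2.504e-11 J)
Δt_max = 2.106e-24 s = 2.106 ys

Virtual particles with higher borrowed energy exist for shorter times.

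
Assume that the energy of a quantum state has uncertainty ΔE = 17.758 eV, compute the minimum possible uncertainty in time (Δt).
18.533 as

Using the energy-time uncertainty principle:
ΔEΔt ≥ ℏ/2

The minimum uncertainty in time is:
Δt_min = ℏ/(2ΔE)
Δt_min = (1.055e-34 J·s) / (2 × 2.845e-18 J)
Δt_min = 1.853e-17 s = 18.533 as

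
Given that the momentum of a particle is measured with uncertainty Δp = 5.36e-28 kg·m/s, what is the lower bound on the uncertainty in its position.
98.374 nm

Using the Heisenberg uncertainty principle:
ΔxΔp ≥ ℏ/2

The minimum uncertainty in position is:
Δx_min = ℏ/(2Δp)
Δx_min = (1.055e-34 J·s) / (2 × 5.360e-28 kg·m/s)
Δx_min = 9.837e-08 m = 98.374 nm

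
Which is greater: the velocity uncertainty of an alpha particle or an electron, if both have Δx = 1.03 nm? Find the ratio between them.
The electron has the larger minimum velocity uncertainty, by a ratio of 7294.3.

For both particles, Δp_min = ℏ/(2Δx) = 5.119e-26 kg·m/s (same for both).

The velocity uncertainty is Δv = Δp/m:
- alpha particle: Δv = 5.119e-26 / 6.645e-27 = 7.704e+00 m/s = 7.704 m/s
- electron: Δv = 5.119e-26 / 9.109e-31 = 5.620e+04 m/s = 56.198 km/s

Ratio: 5.620e+04 / 7.704e+00 = 7294.3

The lighter particle has larger velocity uncertainty because Δv ∝ 1/m.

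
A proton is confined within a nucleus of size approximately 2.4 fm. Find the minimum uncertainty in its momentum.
2.197 × 10^-20 kg·m/s

Using the Heisenberg uncertainty principle:
ΔxΔp ≥ ℏ/2

With Δx ≈ L = 2.400e-15 m (the confinement size):
Δp_min = ℏ/(2Δx)
Δp_min = (1.055e-34 J·s) / (2 × 2.400e-15 m)
Δp_min = 2.197e-20 kg·m/s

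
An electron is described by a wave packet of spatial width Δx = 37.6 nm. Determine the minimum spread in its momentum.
1.402 × 10^-27 kg·m/s

For a wave packet, the spatial width Δx and momentum spread Δp are related by the uncertainty principle:
ΔxΔp ≥ ℏ/2

The minimum momentum spread is:
Δp_min = ℏ/(2Δx)
Δp_min = (1.055e-34 J·s) / (2 × 3.760e-08 m)
Δp_min = 1.402e-27 kg·m/s

A wave packet cannot have both a well-defined position and well-defined momentum.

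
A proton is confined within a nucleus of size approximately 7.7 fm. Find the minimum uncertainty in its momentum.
6.848 × 10^-21 kg·m/s

Using the Heisenberg uncertainty principle:
ΔxΔp ≥ ℏ/2

With Δx ≈ L = 7.700e-15 m (the confinement size):
Δp_min = ℏ/(2Δx)
Δp_min = (1.055e-34 J·s) / (2 × 7.700e-15 m)
Δp_min = 6.848e-21 kg·m/s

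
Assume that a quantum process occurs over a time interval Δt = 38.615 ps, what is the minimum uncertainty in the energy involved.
8.523 μeV

Using the energy-time uncertainty principle:
ΔEΔt ≥ ℏ/2

The minimum uncertainty in energy is:
ΔE_min = ℏ/(2Δt)
ΔE_min = (1.055e-34 J·s) / (2 × 3.862e-11 s)
ΔE_min = 1.365e-24 J = 8.523 μeV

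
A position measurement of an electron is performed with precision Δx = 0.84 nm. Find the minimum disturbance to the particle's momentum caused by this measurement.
6.277 × 10^-26 kg·m/s

The uncertainty principle implies that measuring position disturbs momentum:
ΔxΔp ≥ ℏ/2

When we measure position with precision Δx, we necessarily introduce a momentum uncertainty:
Δp ≥ ℏ/(2Δx)
Δp_min = (1.055e-34 J·s) / (2 × 8.400e-10 m)
Δp_min = 6.277e-26 kg·m/s

The more precisely we measure position, the greater the momentum disturbance.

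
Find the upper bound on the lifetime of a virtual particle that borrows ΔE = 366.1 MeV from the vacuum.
8.990 × 10^-25 s

Using the energy-time uncertainty principle:
ΔEΔt ≥ ℏ/2

For a virtual particle borrowing energy ΔE, the maximum lifetime is:
Δt_max = ℏ/(2ΔE)

Converting energy:
ΔE = 366.1 MeV = 5.866e-11 J

Δt_max = (1.055e-34 J·s) / (2 × 5.866e-11 J)
Δt_max = 8.990e-25 s = 8.990 × 10^-25 s

Virtual particles with higher borrowed energy exist for shorter times.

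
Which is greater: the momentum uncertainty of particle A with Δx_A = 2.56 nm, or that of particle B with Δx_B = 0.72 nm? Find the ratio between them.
Particle B has the larger minimum momentum uncertainty, by a factor of 3.56.

For each particle, the minimum momentum uncertainty is Δp_min = ℏ/(2Δx):

Particle A: Δp_A = ℏ/(2×2.560e-09 m) = 2.060e-26 kg·m/s
Particle B: Δp_B = ℏ/(2×7.200e-10 m) = 7.323e-26 kg·m/s

Ratio: Δp_B/Δp_A = 3.56

Since Δp_min ∝ 1/Δx, the particle with smaller position uncertainty (B) has larger momentum uncertainty.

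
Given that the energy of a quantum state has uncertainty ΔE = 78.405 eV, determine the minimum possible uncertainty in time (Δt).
4.198 as

Using the energy-time uncertainty principle:
ΔEΔt ≥ ℏ/2

The minimum uncertainty in time is:
Δt_min = ℏ/(2ΔE)
Δt_min = (1.055e-34 J·s) / (2 × 1.256e-17 J)
Δt_min = 4.198e-18 s = 4.198 as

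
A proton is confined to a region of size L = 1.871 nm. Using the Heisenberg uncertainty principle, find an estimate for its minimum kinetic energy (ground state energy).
1.482 μeV

Using the uncertainty principle to estimate ground state energy:

1. The position uncertainty is approximately the confinement size:
   Δx ≈ L = 1.871e-09 m

2. From ΔxΔp ≥ ℏ/2, the minimum momentum uncertainty is:
   Δp ≈ ℏ/(2L) = 2.818e-26 kg·m/s

3. The kinetic energy is approximately:
   KE ≈ (Δp)²/(2m) = (2.818e-26)²/(2 × 1.673e-27 kg)
   KE ≈ 2.374e-25 J = 1.482 μeV

This is an order-of-magnitude estimate of the ground state energy.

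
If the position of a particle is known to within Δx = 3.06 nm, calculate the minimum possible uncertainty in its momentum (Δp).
1.723 × 10^-26 kg·m/s

Using the Heisenberg uncertainty principle:
ΔxΔp ≥ ℏ/2

The minimum uncertainty in momentum is:
Δp_min = ℏ/(2Δx)
Δp_min = (1.055e-34 J·s) / (2 × 3.060e-09 m)
Δp_min = 1.723e-26 kg·m/s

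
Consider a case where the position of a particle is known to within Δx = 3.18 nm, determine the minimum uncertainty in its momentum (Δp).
1.658 × 10^-26 kg·m/s

Using the Heisenberg uncertainty principle:
ΔxΔp ≥ ℏ/2

The minimum uncertainty in momentum is:
Δp_min = ℏ/(2Δx)
Δp_min = (1.055e-34 J·s) / (2 × 3.180e-09 m)
Δp_min = 1.658e-26 kg·m/s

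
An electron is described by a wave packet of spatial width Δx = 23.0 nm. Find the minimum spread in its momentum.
2.293 × 10^-27 kg·m/s

For a wave packet, the spatial width Δx and momentum spread Δp are related by the uncertainty principle:
ΔxΔp ≥ ℏ/2

The minimum momentum spread is:
Δp_min = ℏ/(2Δx)
Δp_min = (1.055e-34 J·s) / (2 × 2.300e-08 m)
Δp_min = 2.293e-27 kg·m/s

A wave packet cannot have both a well-defined position and well-defined momentum.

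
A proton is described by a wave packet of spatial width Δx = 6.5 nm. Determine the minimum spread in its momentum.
8.112 × 10^-27 kg·m/s

For a wave packet, the spatial width Δx and momentum spread Δp are related by the uncertainty principle:
ΔxΔp ≥ ℏ/2

The minimum momentum spread is:
Δp_min = ℏ/(2Δx)
Δp_min = (1.055e-34 J·s) / (2 × 6.500e-09 m)
Δp_min = 8.112e-27 kg·m/s

A wave packet cannot have both a well-defined position and well-defined momentum.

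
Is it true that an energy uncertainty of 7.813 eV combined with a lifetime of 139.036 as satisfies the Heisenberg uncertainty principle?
Yes, it satisfies the uncertainty relation.

Calculate the product ΔEΔt:
ΔE = 7.813 eV = 1.252e-18 J
ΔEΔt = (1.252e-18 J) × (1.390e-16 s)
ΔEΔt = 1.740e-34 J·s

Compare to the minimum allowed value ℏ/2:
ℏ/2 = 5.273e-35 J·s

Since ΔEΔt = 1.740e-34 J·s ≥ 5.273e-35 J·s = ℏ/2,
this satisfies the uncertainty relation.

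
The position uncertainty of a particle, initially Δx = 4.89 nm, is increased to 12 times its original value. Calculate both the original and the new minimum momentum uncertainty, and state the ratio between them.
Original Δp_min = 1.078 × 10^-26 kg·m/s; new Δp'_min = 8.986 × 10^-28 kg·m/s; ratio Δp'_min/Δp_min = 1/12.

From the uncertainty principle ΔxΔp ≥ ℏ/2, the minimum momentum uncertainty is Δp_min = ℏ/(2Δx).

Original (Δx = 4.89 nm = 4.890e-09 m):
Δp_min = (1.055e-34 J·s)/(2 × 4.890e-09 m) = 1.078e-26 kg·m/s

When Δx → 12Δx:
Δp'_min = ℏ/(2 × 12Δx) = (1/12) × ℏ/(2Δx) = (1/12) × Δp_min
Δp'_min = 1/12 × 1.078e-26 kg·m/s = 8.986e-28 kg·m/s

Since Δp_min ∝ 1/Δx, when Δx is increased to 12 times its original value, Δp_min decreases to 1/12 of its original value.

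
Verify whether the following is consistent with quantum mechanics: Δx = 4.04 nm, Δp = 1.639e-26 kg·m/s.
Yes, it satisfies the uncertainty principle.

Calculate the product ΔxΔp:
ΔxΔp = (4.040e-09 m) × (1.639e-26 kg·m/s)
ΔxΔp = 6.622e-35 J·s

Compare to the minimum allowed value ℏ/2:
ℏ/2 = 5.273e-35 J·s

Since ΔxΔp = 6.622e-35 J·s ≥ 5.273e-35 J·s = ℏ/2,
the measurement satisfies the uncertainty principle.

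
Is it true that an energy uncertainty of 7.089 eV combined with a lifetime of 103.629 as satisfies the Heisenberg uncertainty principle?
Yes, it satisfies the uncertainty relation.

Calculate the product ΔEΔt:
ΔE = 7.089 eV = 1.136e-18 J
ΔEΔt = (1.136e-18 J) × (1.036e-16 s)
ΔEΔt = 1.177e-34 J·s

Compare to the minimum allowed value ℏ/2:
ℏ/2 = 5.273e-35 J·s

Since ΔEΔt = 1.177e-34 J·s ≥ 5.273e-35 J·s = ℏ/2,
this satisfies the uncertainty relation.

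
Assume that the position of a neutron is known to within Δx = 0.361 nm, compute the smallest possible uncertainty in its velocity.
87.205 m/s

Using the Heisenberg uncertainty principle and Δp = mΔv:
ΔxΔp ≥ ℏ/2
Δx(mΔv) ≥ ℏ/2

The minimum uncertainty in velocity is:
Δv_min = ℏ/(2mΔx)
Δv_min = (1.055e-34 J·s) / (2 × 1.675e-27 kg × 3.610e-10 m)
Δv_min = 8.721e+01 m/s = 87.205 m/s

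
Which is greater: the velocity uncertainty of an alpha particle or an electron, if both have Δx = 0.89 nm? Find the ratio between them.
The electron has the larger minimum velocity uncertainty, by a ratio of 7294.3.

For both particles, Δp_min = ℏ/(2Δx) = 5.925e-26 kg·m/s (same for both).

The velocity uncertainty is Δv = Δp/m:
- alpha particle: Δv = 5.925e-26 / 6.645e-27 = 8.916e+00 m/s = 8.916 m/s
- electron: Δv = 5.925e-26 / 9.109e-31 = 6.504e+04 m/s = 65.038 km/s

Ratio: 6.504e+04 / 8.916e+00 = 7294.3

The lighter particle has larger velocity uncertainty because Δv ∝ 1/m.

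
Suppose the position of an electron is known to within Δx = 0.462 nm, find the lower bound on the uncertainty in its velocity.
125.290 km/s

Using the Heisenberg uncertainty principle and Δp = mΔv:
ΔxΔp ≥ ℏ/2
Δx(mΔv) ≥ ℏ/2

The minimum uncertainty in velocity is:
Δv_min = ℏ/(2mΔx)
Δv_min = (1.055e-34 J·s) / (2 × 9.109e-31 kg × 4.620e-10 m)
Δv_min = 1.253e+05 m/s = 125.290 km/s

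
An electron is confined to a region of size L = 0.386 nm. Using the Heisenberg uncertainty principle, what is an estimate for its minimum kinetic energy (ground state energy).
63.928 meV

Using the uncertainty principle to estimate ground state energy:

1. The position uncertainty is approximately the confinement size:
   Δx ≈ L = 3.860e-10 m

2. From ΔxΔp ≥ ℏ/2, the minimum momentum uncertainty is:
   Δp ≈ ℏ/(2L) = 1.366e-25 kg·m/s

3. The kinetic energy is approximately:
   KE ≈ (Δp)²/(2m) = (1.366e-25)²/(2 × 9.109e-31 kg)
   KE ≈ 1.024e-20 J = 63.928 meV

This is an order-of-magnitude estimate of the ground state energy.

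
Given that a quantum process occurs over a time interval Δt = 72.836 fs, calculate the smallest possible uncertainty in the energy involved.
4.518 meV

Using the energy-time uncertainty principle:
ΔEΔt ≥ ℏ/2

The minimum uncertainty in energy is:
ΔE_min = ℏ/(2Δt)
ΔE_min = (1.055e-34 J·s) / (2 × 7.284e-14 s)
ΔE_min = 7.239e-22 J = 4.518 meV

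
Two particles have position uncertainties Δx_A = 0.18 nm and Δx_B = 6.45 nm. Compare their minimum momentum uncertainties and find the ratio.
Particle A has the larger minimum momentum uncertainty, by a factor of 35.83.

For each particle, the minimum momentum uncertainty is Δp_min = ℏ/(2Δx):

Particle A: Δp_A = ℏ/(2×1.800e-10 m) = 2.929e-25 kg·m/s
Particle B: Δp_B = ℏ/(2×6.450e-09 m) = 8.175e-27 kg·m/s

Ratio: Δp_A/Δp_B = 35.83

Since Δp_min ∝ 1/Δx, the particle with smaller position uncertainty (A) has larger momentum uncertainty.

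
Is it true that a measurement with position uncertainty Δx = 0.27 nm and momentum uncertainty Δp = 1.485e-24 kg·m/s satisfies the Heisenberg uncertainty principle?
Yes, it satisfies the uncertainty principle.

Calculate the product ΔxΔp:
ΔxΔp = (2.700e-10 m) × (1.485e-24 kg·m/s)
ΔxΔp = 4.010e-34 J·s

Compare to the minimum allowed value ℏ/2:
ℏ/2 = 5.273e-35 J·s

Since ΔxΔp = 4.010e-34 J·s ≥ 5.273e-35 J·s = ℏ/2,
the measurement satisfies the uncertainty principle.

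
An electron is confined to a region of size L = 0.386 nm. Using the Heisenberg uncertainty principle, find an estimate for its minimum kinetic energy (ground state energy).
63.928 meV

Using the uncertainty principle to estimate ground state energy:

1. The position uncertainty is approximately the confinement size:
   Δx ≈ L = 3.860e-10 m

2. From ΔxΔp ≥ ℏ/2, the minimum momentum uncertainty is:
   Δp ≈ ℏ/(2L) = 1.366e-25 kg·m/s

3. The kinetic energy is approximately:
   KE ≈ (Δp)²/(2m) = (1.366e-25)²/(2 × 9.109e-31 kg)
   KE ≈ 1.024e-20 J = 63.928 meV

This is an order-of-magnitude estimate of the ground state energy.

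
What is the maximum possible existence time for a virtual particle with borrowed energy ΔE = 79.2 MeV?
4.155 ys

Using the energy-time uncertainty principle:
ΔEΔt ≥ ℏ/2

For a virtual particle borrowing energy ΔE, the maximum lifetime is:
Δt_max = ℏ/(2ΔE)

Converting energy:
ΔE = 79.2 MeV = 1.269e-11 J

Δt_max = (1.055e-34 J·s) / (2 × 1.269e-11 J)
Δt_max = 4.155e-24 s = 4.155 ys

Virtual particles with higher borrowed energy exist for shorter times.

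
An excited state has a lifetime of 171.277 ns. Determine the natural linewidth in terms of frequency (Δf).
464.613 kHz

Using the energy-time uncertainty principle and E = hf:
ΔEΔt ≥ ℏ/2
hΔf·Δt ≥ ℏ/2

The minimum frequency uncertainty is:
Δf = ℏ/(2hτ) = 1/(4πτ)
Δf = 1/(4π × 1.713e-07 s)
Δf = 4.646e+05 Hz = 464.613 kHz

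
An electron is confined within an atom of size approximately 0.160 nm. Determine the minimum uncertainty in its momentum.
3.296 × 10^-25 kg·m/s

Using the Heisenberg uncertainty principle:
ΔxΔp ≥ ℏ/2

With Δx ≈ L = 1.600e-10 m (the confinement size):
Δp_min = ℏ/(2Δx)
Δp_min = (1.055e-34 J·s) / (2 × 1.600e-10 m)
Δp_min = 3.296e-25 kg·m/s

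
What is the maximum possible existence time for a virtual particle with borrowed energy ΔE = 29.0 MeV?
11.348 ys

Using the energy-time uncertainty principle:
ΔEΔt ≥ ℏ/2

For a virtual particle borrowing energy ΔE, the maximum lifetime is:
Δt_max = ℏ/(2ΔE)

Converting energy:
ΔE = 29.0 MeV = 4.646e-12 J

Δt_max = (1.055e-34 J·s) / (2 × 4.646e-12 J)
Δt_max = 1.135e-23 s = 11.348 ys

Virtual particles with higher borrowed energy exist for shorter times.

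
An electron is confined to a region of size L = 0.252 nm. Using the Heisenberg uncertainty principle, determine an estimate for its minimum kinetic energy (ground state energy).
149.990 meV

Using the uncertainty principle to estimate ground state energy:

1. The position uncertainty is approximately the confinement size:
   Δx ≈ L = 2.520e-10 m

2. From ΔxΔp ≥ ℏ/2, the minimum momentum uncertainty is:
   Δp ≈ ℏ/(2L) = 2.092e-25 kg·m/s

3. The kinetic energy is approximately:
   KE ≈ (Δp)²/(2m) = (2.092e-25)²/(2 × 9.109e-31 kg)
   KE ≈ 2.403e-20 J = 149.990 meV

This is an order-of-magnitude estimate of the ground state energy.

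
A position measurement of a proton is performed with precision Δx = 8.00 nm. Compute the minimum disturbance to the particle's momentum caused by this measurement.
6.591 × 10^-27 kg·m/s

The uncertainty principle implies that measuring position disturbs momentum:
ΔxΔp ≥ ℏ/2

When we measure position with precision Δx, we necessarily introduce a momentum uncertainty:
Δp ≥ ℏ/(2Δx)
Δp_min = (1.055e-34 J·s) / (2 × 8.000e-09 m)
Δp_min = 6.591e-27 kg·m/s

The more precisely we measure position, the greater the momentum disturbance.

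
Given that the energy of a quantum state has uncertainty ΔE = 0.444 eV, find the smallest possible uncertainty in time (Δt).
741.230 as

Using the energy-time uncertainty principle:
ΔEΔt ≥ ℏ/2

The minimum uncertainty in time is:
Δt_min = ℏ/(2ΔE)
Δt_min = (1.055e-34 J·s) / (2 × 7.114e-20 J)
Δt_min = 7.412e-16 s = 741.230 as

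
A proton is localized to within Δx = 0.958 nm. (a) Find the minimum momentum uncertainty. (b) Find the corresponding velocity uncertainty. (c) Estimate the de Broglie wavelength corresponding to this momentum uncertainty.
(a) Δp_min = 5.504 × 10^-26 kg·m/s
(b) Δv_min = 32.907 m/s
(c) λ_dB = 12.039 nm

Step-by-step:

(a) From the uncertainty principle:
Δp_min = ℏ/(2Δx) = (1.055e-34 J·s)/(2 × 9.580e-10 m) = 5.504e-26 kg·m/s

(b) The velocity uncertainty:
Δv = Δp/m = (5.504e-26 kg·m/s)/(1.673e-27 kg) = 3.291e+01 m/s = 32.907 m/s

(c) The de Broglie wavelength for this momentum:
λ = h/p = (6.626e-34 J·s)/(5.504e-26 kg·m/s) = 1.204e-08 m = 12.039 nm

Note: The de Broglie wavelength is comparable to the localization size, as expected from wave-particle duality.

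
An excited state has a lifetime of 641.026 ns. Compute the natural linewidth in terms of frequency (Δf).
124.141 kHz

Using the energy-time uncertainty principle and E = hf:
ΔEΔt ≥ ℏ/2
hΔf·Δt ≥ ℏ/2

The minimum frequency uncertainty is:
Δf = ℏ/(2hτ) = 1/(4πτ)
Δf = 1/(4π × 6.410e-07 s)
Δf = 1.241e+05 Hz = 124.141 kHz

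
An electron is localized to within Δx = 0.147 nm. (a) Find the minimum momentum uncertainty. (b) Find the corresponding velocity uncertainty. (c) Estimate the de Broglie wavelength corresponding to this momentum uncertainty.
(a) Δp_min = 3.587 × 10^-25 kg·m/s
(b) Δv_min = 393.767 km/s
(c) λ_dB = 1.847 nm

Step-by-step:

(a) From the uncertainty principle:
Δp_min = ℏ/(2Δx) = (1.055e-34 J·s)/(2 × 1.470e-10 m) = 3.587e-25 kg·m/s

(b) The velocity uncertainty:
Δv = Δp/m = (3.587e-25 kg·m/s)/(9.109e-31 kg) = 3.938e+05 m/s = 393.767 km/s

(c) The de Broglie wavelength for this momentum:
λ = h/p = (6.626e-34 J·s)/(3.587e-25 kg·m/s) = 1.847e-09 m = 1.847 nm

Note: The de Broglie wavelength is comparable to the localization size, as expected from wave-particle duality.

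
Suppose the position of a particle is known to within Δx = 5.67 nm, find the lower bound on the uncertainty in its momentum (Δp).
9.300 × 10^-27 kg·m/s

Using the Heisenberg uncertainty principle:
ΔxΔp ≥ ℏ/2

The minimum uncertainty in momentum is:
Δp_min = ℏ/(2Δx)
Δp_min = (1.055e-34 J·s) / (2 × 5.670e-09 m)
Δp_min = 9.300e-27 kg·m/s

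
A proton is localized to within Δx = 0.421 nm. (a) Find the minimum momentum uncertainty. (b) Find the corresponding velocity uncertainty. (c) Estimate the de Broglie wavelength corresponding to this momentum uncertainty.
(a) Δp_min = 1.252 × 10^-25 kg·m/s
(b) Δv_min = 74.880 m/s
(c) λ_dB = 5.290 nm

Step-by-step:

(a) From the uncertainty principle:
Δp_min = ℏ/(2Δx) = (1.055e-34 J·s)/(2 × 4.210e-10 m) = 1.252e-25 kg·m/s

(b) The velocity uncertainty:
Δv = Δp/m = (1.252e-25 kg·m/s)/(1.673e-27 kg) = 7.488e+01 m/s = 74.880 m/s

(c) The de Broglie wavelength for this momentum:
λ = h/p = (6.626e-34 J·s)/(1.252e-25 kg·m/s) = 5.290e-09 m = 5.290 nm

Note: The de Broglie wavelength is comparable to the localization size, as expected from wave-particle duality.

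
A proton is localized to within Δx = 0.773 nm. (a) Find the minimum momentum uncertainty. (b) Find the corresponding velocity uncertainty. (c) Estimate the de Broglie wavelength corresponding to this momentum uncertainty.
(a) Δp_min = 6.821 × 10^-26 kg·m/s
(b) Δv_min = 40.782 m/s
(c) λ_dB = 9.714 nm

Step-by-step:

(a) From the uncertainty principle:
Δp_min = ℏ/(2Δx) = (1.055e-34 J·s)/(2 × 7.730e-10 m) = 6.821e-26 kg·m/s

(b) The velocity uncertainty:
Δv = Δp/m = (6.821e-26 kg·m/s)/(1.673e-27 kg) = 4.078e+01 m/s = 40.782 m/s

(c) The de Broglie wavelength for this momentum:
λ = h/p = (6.626e-34 J·s)/(6.821e-26 kg·m/s) = 9.714e-09 m = 9.714 nm

Note: The de Broglie wavelength is comparable to the localization size, as expected from wave-particle duality.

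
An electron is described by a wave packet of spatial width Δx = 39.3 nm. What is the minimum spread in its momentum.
1.342 × 10^-27 kg·m/s

For a wave packet, the spatial width Δx and momentum spread Δp are related by the uncertainty principle:
ΔxΔp ≥ ℏ/2

The minimum momentum spread is:
Δp_min = ℏ/(2Δx)
Δp_min = (1.055e-34 J·s) / (2 × 3.930e-08 m)
Δp_min = 1.342e-27 kg·m/s

A wave packet cannot have both a well-defined position and well-defined momentum.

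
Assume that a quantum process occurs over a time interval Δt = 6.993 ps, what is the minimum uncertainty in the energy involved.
47.062 μeV

Using the energy-time uncertainty principle:
ΔEΔt ≥ ℏ/2

The minimum uncertainty in energy is:
ΔE_min = ℏ/(2Δt)
ΔE_min = (1.055e-34 J·s) / (2 × 6.993e-12 s)
ΔE_min = 7.540e-24 J = 47.062 μeV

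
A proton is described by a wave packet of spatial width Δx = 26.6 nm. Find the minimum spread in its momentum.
1.982 × 10^-27 kg·m/s

For a wave packet, the spatial width Δx and momentum spread Δp are related by the uncertainty principle:
ΔxΔp ≥ ℏ/2

The minimum momentum spread is:
Δp_min = ℏ/(2Δx)
Δp_min = (1.055e-34 J·s) / (2 × 2.660e-08 m)
Δp_min = 1.982e-27 kg·m/s

A wave packet cannot have both a well-defined position and well-defined momentum.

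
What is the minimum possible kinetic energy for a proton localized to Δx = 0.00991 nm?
52.821 meV

Localizing a particle requires giving it sufficient momentum uncertainty:

1. From uncertainty principle: Δp ≥ ℏ/(2Δx)
   Δp_min = (1.055e-34 J·s) / (2 × 9.910e-12 m)
   Δp_min = 5.321e-24 kg·m/s

2. This momentum uncertainty corresponds to kinetic energy:
   KE ≈ (Δp)²/(2m) = (5.321e-24)²/(2 × 1.673e-27 kg)
   KE = 8.463e-21 J = 52.821 meV

Tighter localization requires more energy.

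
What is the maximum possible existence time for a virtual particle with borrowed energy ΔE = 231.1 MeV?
1.424 ys

Using the energy-time uncertainty principle:
ΔEΔt ≥ ℏ/2

For a virtual particle borrowing energy ΔE, the maximum lifetime is:
Δt_max = ℏ/(2ΔE)

Converting energy:
ΔE = 231.1 MeV = 3.703e-11 J

Δt_max = (1.055e-34 J·s) / (2 × 3.703e-11 J)
Δt_max = 1.424e-24 s = 1.424 ys

Virtual particles with higher borrowed energy exist for shorter times.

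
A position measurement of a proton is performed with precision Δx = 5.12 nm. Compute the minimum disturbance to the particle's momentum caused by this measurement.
1.030 × 10^-26 kg·m/s

The uncertainty principle implies that measuring position disturbs momentum:
ΔxΔp ≥ ℏ/2

When we measure position with precision Δx, we necessarily introduce a momentum uncertainty:
Δp ≥ ℏ/(2Δx)
Δp_min = (1.055e-34 J·s) / (2 × 5.120e-09 m)
Δp_min = 1.030e-26 kg·m/s

The more precisely we measure position, the greater the momentum disturbance.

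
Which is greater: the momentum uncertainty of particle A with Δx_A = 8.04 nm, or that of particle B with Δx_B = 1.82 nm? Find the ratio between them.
Particle B has the larger minimum momentum uncertainty, by a factor of 4.42.

For each particle, the minimum momentum uncertainty is Δp_min = ℏ/(2Δx):

Particle A: Δp_A = ℏ/(2×8.040e-09 m) = 6.558e-27 kg·m/s
Particle B: Δp_B = ℏ/(2×1.820e-09 m) = 2.897e-26 kg·m/s

Ratio: Δp_B/Δp_A = 4.42

Since Δp_min ∝ 1/Δx, the particle with smaller position uncertainty (B) has larger momentum uncertainty.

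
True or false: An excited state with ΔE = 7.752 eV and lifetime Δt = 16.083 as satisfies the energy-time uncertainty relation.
No, it violates the uncertainty relation.

Calculate the product ΔEΔt:
ΔE = 7.752 eV = 1.242e-18 J
ΔEΔt = (1.242e-18 J) × (1.608e-17 s)
ΔEΔt = 1.998e-35 J·s

Compare to the minimum allowed value ℏ/2:
ℏ/2 = 5.273e-35 J·s

Since ΔEΔt = 1.998e-35 J·s < 5.273e-35 J·s = ℏ/2,
this violates the uncertainty relation.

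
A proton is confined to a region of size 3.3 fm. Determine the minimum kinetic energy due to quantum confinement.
476.350 keV

Using the uncertainty principle:

1. Position uncertainty: Δx ≈ 3.300e-15 m
2. Minimum momentum uncertainty: Δp = ℏ/(2Δx) = 1.598e-20 kg·m/s
3. Minimum kinetic energy:
   KE = (Δp)²/(2m) = (1.598e-20)²/(2 × 1.673e-27 kg)
   KE = 7.632e-14 J = 476.350 keV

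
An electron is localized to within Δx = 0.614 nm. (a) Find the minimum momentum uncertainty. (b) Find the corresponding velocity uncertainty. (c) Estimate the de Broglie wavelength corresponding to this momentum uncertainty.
(a) Δp_min = 8.588 × 10^-26 kg·m/s
(b) Δv_min = 94.273 km/s
(c) λ_dB = 7.716 nm

Step-by-step:

(a) From the uncertainty principle:
Δp_min = ℏ/(2Δx) = (1.055e-34 J·s)/(2 × 6.140e-10 m) = 8.588e-26 kg·m/s

(b) The velocity uncertainty:
Δv = Δp/m = (8.588e-26 kg·m/s)/(9.109e-31 kg) = 9.427e+04 m/s = 94.273 km/s

(c) The de Broglie wavelength for this momentum:
λ = h/p = (6.626e-34 J·s)/(8.588e-26 kg·m/s) = 7.716e-09 m = 7.716 nm

Note: The de Broglie wavelength is comparable to the localization size, as expected from wave-particle duality.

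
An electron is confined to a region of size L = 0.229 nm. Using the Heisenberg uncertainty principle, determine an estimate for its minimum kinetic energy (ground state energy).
181.632 meV

Using the uncertainty principle to estimate ground state energy:

1. The position uncertainty is approximately the confinement size:
   Δx ≈ L = 2.290e-10 m

2. From ΔxΔp ≥ ℏ/2, the minimum momentum uncertainty is:
   Δp ≈ ℏ/(2L) = 2.303e-25 kg·m/s

3. The kinetic energy is approximately:
   KE ≈ (Δp)²/(2m) = (2.303e-25)²/(2 × 9.109e-31 kg)
   KE ≈ 2.910e-20 J = 181.632 meV

This is an order-of-magnitude estimate of the ground state energy.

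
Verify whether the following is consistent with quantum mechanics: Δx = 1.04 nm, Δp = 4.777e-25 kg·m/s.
Yes, it satisfies the uncertainty principle.

Calculate the product ΔxΔp:
ΔxΔp = (1.040e-09 m) × (4.777e-25 kg·m/s)
ΔxΔp = 4.968e-34 J·s

Compare to the minimum allowed value ℏ/2:
ℏ/2 = 5.273e-35 J·s

Since ΔxΔp = 4.968e-34 J·s ≥ 5.273e-35 J·s = ℏ/2,
the measurement satisfies the uncertainty principle.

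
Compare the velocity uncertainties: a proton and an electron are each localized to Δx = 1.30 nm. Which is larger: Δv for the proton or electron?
The electron has the larger minimum velocity uncertainty, by a ratio of 1836.2.

For both particles, Δp_min = ℏ/(2Δx) = 4.056e-26 kg·m/s (same for both).

The velocity uncertainty is Δv = Δp/m:
- proton: Δv = 4.056e-26 / 1.673e-27 = 2.425e+01 m/s = 24.250 m/s
- electron: Δv = 4.056e-26 / 9.109e-31 = 4.453e+04 m/s = 44.526 km/s

Ratio: 4.453e+04 / 2.425e+01 = 1836.2

The lighter particle has larger velocity uncertainty because Δv ∝ 1/m.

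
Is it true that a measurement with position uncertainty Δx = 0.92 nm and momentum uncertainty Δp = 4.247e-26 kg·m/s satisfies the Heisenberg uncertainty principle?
No, it violates the uncertainty principle (impossible measurement).

Calculate the product ΔxΔp:
ΔxΔp = (9.200e-10 m) × (4.247e-26 kg·m/s)
ΔxΔp = 3.907e-35 J·s

Compare to the minimum allowed value ℏ/2:
ℏ/2 = 5.273e-35 J·s

Since ΔxΔp = 3.907e-35 J·s < 5.273e-35 J·s = ℏ/2,
the measurement violates the uncertainty principle.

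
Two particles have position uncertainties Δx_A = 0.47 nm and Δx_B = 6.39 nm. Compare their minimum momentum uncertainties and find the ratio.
Particle A has the larger minimum momentum uncertainty, by a factor of 13.60.

For each particle, the minimum momentum uncertainty is Δp_min = ℏ/(2Δx):

Particle A: Δp_A = ℏ/(2×4.700e-10 m) = 1.122e-25 kg·m/s
Particle B: Δp_B = ℏ/(2×6.390e-09 m) = 8.252e-27 kg·m/s

Ratio: Δp_A/Δp_B = 13.60

Since Δp_min ∝ 1/Δx, the particle with smaller position uncertainty (A) has larger momentum uncertainty.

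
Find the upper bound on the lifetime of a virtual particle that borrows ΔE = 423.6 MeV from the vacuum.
7.769 × 10^-25 s

Using the energy-time uncertainty principle:
ΔEΔt ≥ ℏ/2

For a virtual particle borrowing energy ΔE, the maximum lifetime is:
Δt_max = ℏ/(2ΔE)

Converting energy:
ΔE = 423.6 MeV = 6.787e-11 J

Δt_max = (1.055e-34 J·s) / (2 × 6.787e-11 J)
Δt_max = 7.769e-25 s = 7.769 × 10^-25 s

Virtual particles with higher borrowed energy exist for shorter times.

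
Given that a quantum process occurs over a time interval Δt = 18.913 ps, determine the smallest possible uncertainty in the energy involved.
17.401 μeV

Using the energy-time uncertainty principle:
ΔEΔt ≥ ℏ/2

The minimum uncertainty in energy is:
ΔE_min = ℏ/(2Δt)
ΔE_min = (1.055e-34 J·s) / (2 × 1.891e-11 s)
ΔE_min = 2.788e-24 J = 17.401 μeV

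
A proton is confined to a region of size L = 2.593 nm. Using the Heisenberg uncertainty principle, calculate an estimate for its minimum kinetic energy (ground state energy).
771.523 neV

Using the uncertainty principle to estimate ground state energy:

1. The position uncertainty is approximately the confinement size:
   Δx ≈ L = 2.593e-09 m

2. From ΔxΔp ≥ ℏ/2, the minimum momentum uncertainty is:
   Δp ≈ ℏ/(2L) = 2.033e-26 kg·m/s

3. The kinetic energy is approximately:
   KE ≈ (Δp)²/(2m) = (2.033e-26)²/(2 × 1.673e-27 kg)
   KE ≈ 1.236e-25 J = 771.523 neV

This is an order-of-magnitude estimate of the ground state energy.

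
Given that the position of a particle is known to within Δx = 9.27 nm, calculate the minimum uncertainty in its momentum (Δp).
5.688 × 10^-27 kg·m/s

Using the Heisenberg uncertainty principle:
ΔxΔp ≥ ℏ/2

The minimum uncertainty in momentum is:
Δp_min = ℏ/(2Δx)
Δp_min = (1.055e-34 J·s) / (2 × 9.270e-09 m)
Δp_min = 5.688e-27 kg·m/s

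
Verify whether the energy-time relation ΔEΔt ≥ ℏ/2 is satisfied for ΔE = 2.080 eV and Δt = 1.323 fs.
Yes, it satisfies the uncertainty relation.

Calculate the product ΔEΔt:
ΔE = 2.080 eV = 3.333e-19 J
ΔEΔt = (3.333e-19 J) × (1.323e-15 s)
ΔEΔt = 4.409e-34 J·s

Compare to the minimum allowed value ℏ/2:
ℏ/2 = 5.273e-35 J·s

Since ΔEΔt = 4.409e-34 J·s ≥ 5.273e-35 J·s = ℏ/2,
this satisfies the uncertainty relation.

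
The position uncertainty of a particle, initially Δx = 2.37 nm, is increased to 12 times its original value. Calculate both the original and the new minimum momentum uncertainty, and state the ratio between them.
Original Δp_min = 2.225 × 10^-26 kg·m/s; new Δp'_min = 1.854 × 10^-27 kg·m/s; ratio Δp'_min/Δp_min = 1/12.

From the uncertainty principle ΔxΔp ≥ ℏ/2, the minimum momentum uncertainty is Δp_min = ℏ/(2Δx).

Original (Δx = 2.37 nm = 2.370e-09 m):
Δp_min = (1.055e-34 J·s)/(2 × 2.370e-09 m) = 2.225e-26 kg·m/s

When Δx → 12Δx:
Δp'_min = ℏ/(2 × 12Δx) = (1/12) × ℏ/(2Δx) = (1/12) × Δp_min
Δp'_min = 1/12 × 2.225e-26 kg·m/s = 1.854e-27 kg·m/s

Since Δp_min ∝ 1/Δx, when Δx is increased to 12 times its original value, Δp_min decreases to 1/12 of its original value.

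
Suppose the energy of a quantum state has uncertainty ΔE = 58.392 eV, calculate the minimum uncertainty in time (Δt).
5.636 as

Using the energy-time uncertainty principle:
ΔEΔt ≥ ℏ/2

The minimum uncertainty in time is:
Δt_min = ℏ/(2ΔE)
Δt_min = (1.055e-34 J·s) / (2 × 9.355e-18 J)
Δt_min = 5.636e-18 s = 5.636 as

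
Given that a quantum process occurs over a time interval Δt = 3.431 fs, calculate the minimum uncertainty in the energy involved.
95.921 meV

Using the energy-time uncertainty principle:
ΔEΔt ≥ ℏ/2

The minimum uncertainty in energy is:
ΔE_min = ℏ/(2Δt)
ΔE_min = (1.055e-34 J·s) / (2 × 3.431e-15 s)
ΔE_min = 1.537e-20 J = 95.921 meV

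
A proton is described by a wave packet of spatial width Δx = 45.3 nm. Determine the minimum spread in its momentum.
1.164 × 10^-27 kg·m/s

For a wave packet, the spatial width Δx and momentum spread Δp are related by the uncertainty principle:
ΔxΔp ≥ ℏ/2

The minimum momentum spread is:
Δp_min = ℏ/(2Δx)
Δp_min = (1.055e-34 J·s) / (2 × 4.530e-08 m)
Δp_min = 1.164e-27 kg·m/s

A wave packet cannot have both a well-defined position and well-defined momentum.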